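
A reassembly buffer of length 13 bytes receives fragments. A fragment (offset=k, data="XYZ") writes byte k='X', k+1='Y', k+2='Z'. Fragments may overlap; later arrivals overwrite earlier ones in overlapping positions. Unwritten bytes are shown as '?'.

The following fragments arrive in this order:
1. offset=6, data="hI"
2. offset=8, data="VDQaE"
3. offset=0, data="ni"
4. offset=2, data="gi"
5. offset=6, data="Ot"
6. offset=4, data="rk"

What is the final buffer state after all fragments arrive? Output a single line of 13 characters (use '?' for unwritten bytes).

Answer: nigirkOtVDQaE

Derivation:
Fragment 1: offset=6 data="hI" -> buffer=??????hI?????
Fragment 2: offset=8 data="VDQaE" -> buffer=??????hIVDQaE
Fragment 3: offset=0 data="ni" -> buffer=ni????hIVDQaE
Fragment 4: offset=2 data="gi" -> buffer=nigi??hIVDQaE
Fragment 5: offset=6 data="Ot" -> buffer=nigi??OtVDQaE
Fragment 6: offset=4 data="rk" -> buffer=nigirkOtVDQaE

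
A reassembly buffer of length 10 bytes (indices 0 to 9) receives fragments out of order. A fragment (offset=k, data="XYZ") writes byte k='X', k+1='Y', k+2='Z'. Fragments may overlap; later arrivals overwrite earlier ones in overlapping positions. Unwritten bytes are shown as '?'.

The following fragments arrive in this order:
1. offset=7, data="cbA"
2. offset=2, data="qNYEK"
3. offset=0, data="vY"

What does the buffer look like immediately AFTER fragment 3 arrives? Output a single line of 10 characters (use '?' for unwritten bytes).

Answer: vYqNYEKcbA

Derivation:
Fragment 1: offset=7 data="cbA" -> buffer=???????cbA
Fragment 2: offset=2 data="qNYEK" -> buffer=??qNYEKcbA
Fragment 3: offset=0 data="vY" -> buffer=vYqNYEKcbA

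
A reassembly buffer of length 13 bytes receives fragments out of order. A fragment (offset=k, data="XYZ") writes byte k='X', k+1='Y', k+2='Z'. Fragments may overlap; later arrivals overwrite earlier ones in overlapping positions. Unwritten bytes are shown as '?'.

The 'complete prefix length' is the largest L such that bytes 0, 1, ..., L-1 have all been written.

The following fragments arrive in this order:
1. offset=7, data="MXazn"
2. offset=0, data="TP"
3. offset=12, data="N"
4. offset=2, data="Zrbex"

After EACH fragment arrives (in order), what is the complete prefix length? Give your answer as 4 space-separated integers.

Fragment 1: offset=7 data="MXazn" -> buffer=???????MXazn? -> prefix_len=0
Fragment 2: offset=0 data="TP" -> buffer=TP?????MXazn? -> prefix_len=2
Fragment 3: offset=12 data="N" -> buffer=TP?????MXaznN -> prefix_len=2
Fragment 4: offset=2 data="Zrbex" -> buffer=TPZrbexMXaznN -> prefix_len=13

Answer: 0 2 2 13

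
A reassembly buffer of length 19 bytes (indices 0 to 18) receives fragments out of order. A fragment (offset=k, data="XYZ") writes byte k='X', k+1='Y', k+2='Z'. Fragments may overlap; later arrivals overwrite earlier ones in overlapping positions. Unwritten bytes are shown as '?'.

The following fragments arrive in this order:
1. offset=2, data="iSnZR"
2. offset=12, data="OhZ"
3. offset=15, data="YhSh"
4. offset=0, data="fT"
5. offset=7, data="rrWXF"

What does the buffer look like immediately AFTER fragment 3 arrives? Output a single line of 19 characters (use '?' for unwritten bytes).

Answer: ??iSnZR?????OhZYhSh

Derivation:
Fragment 1: offset=2 data="iSnZR" -> buffer=??iSnZR????????????
Fragment 2: offset=12 data="OhZ" -> buffer=??iSnZR?????OhZ????
Fragment 3: offset=15 data="YhSh" -> buffer=??iSnZR?????OhZYhSh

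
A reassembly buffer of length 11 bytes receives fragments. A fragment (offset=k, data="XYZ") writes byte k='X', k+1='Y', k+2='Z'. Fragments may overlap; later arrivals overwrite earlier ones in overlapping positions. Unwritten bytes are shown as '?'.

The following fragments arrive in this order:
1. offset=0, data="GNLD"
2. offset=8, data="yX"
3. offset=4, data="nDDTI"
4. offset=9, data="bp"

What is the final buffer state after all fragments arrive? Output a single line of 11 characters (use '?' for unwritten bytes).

Fragment 1: offset=0 data="GNLD" -> buffer=GNLD???????
Fragment 2: offset=8 data="yX" -> buffer=GNLD????yX?
Fragment 3: offset=4 data="nDDTI" -> buffer=GNLDnDDTIX?
Fragment 4: offset=9 data="bp" -> buffer=GNLDnDDTIbp

Answer: GNLDnDDTIbp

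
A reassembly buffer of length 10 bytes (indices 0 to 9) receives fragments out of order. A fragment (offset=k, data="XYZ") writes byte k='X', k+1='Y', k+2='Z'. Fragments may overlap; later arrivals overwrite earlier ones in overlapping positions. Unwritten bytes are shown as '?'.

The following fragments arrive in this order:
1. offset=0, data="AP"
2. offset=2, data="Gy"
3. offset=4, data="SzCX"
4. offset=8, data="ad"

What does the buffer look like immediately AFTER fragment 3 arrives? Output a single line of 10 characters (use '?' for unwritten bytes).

Answer: APGySzCX??

Derivation:
Fragment 1: offset=0 data="AP" -> buffer=AP????????
Fragment 2: offset=2 data="Gy" -> buffer=APGy??????
Fragment 3: offset=4 data="SzCX" -> buffer=APGySzCX??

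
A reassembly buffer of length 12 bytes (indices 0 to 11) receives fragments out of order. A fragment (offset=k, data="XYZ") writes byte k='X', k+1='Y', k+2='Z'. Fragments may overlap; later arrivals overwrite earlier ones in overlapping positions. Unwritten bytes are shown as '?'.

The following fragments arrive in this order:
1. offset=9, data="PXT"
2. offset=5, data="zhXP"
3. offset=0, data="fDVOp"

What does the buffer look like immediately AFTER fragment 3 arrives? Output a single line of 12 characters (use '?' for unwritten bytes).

Fragment 1: offset=9 data="PXT" -> buffer=?????????PXT
Fragment 2: offset=5 data="zhXP" -> buffer=?????zhXPPXT
Fragment 3: offset=0 data="fDVOp" -> buffer=fDVOpzhXPPXT

Answer: fDVOpzhXPPXT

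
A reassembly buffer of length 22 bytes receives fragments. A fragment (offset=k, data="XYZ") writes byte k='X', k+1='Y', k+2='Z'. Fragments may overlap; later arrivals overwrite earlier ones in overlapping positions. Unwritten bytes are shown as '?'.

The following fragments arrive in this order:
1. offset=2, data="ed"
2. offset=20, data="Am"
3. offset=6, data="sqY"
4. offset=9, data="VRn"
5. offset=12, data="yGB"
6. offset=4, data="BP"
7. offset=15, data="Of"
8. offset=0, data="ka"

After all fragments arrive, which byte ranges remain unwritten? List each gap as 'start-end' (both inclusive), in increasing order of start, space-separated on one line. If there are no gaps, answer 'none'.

Fragment 1: offset=2 len=2
Fragment 2: offset=20 len=2
Fragment 3: offset=6 len=3
Fragment 4: offset=9 len=3
Fragment 5: offset=12 len=3
Fragment 6: offset=4 len=2
Fragment 7: offset=15 len=2
Fragment 8: offset=0 len=2
Gaps: 17-19

Answer: 17-19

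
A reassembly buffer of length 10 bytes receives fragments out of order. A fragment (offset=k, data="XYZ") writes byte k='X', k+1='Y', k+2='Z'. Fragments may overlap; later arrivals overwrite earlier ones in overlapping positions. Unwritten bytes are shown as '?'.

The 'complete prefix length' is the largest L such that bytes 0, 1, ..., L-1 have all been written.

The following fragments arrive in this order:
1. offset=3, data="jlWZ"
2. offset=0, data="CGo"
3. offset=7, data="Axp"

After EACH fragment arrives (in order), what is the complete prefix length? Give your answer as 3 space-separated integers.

Answer: 0 7 10

Derivation:
Fragment 1: offset=3 data="jlWZ" -> buffer=???jlWZ??? -> prefix_len=0
Fragment 2: offset=0 data="CGo" -> buffer=CGojlWZ??? -> prefix_len=7
Fragment 3: offset=7 data="Axp" -> buffer=CGojlWZAxp -> prefix_len=10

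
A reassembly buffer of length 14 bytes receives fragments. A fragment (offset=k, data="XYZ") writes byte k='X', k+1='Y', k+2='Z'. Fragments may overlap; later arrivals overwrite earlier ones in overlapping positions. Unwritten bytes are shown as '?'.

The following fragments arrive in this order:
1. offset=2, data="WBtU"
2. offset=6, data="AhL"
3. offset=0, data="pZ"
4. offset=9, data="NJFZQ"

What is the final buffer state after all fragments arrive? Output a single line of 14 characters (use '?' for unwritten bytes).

Answer: pZWBtUAhLNJFZQ

Derivation:
Fragment 1: offset=2 data="WBtU" -> buffer=??WBtU????????
Fragment 2: offset=6 data="AhL" -> buffer=??WBtUAhL?????
Fragment 3: offset=0 data="pZ" -> buffer=pZWBtUAhL?????
Fragment 4: offset=9 data="NJFZQ" -> buffer=pZWBtUAhLNJFZQ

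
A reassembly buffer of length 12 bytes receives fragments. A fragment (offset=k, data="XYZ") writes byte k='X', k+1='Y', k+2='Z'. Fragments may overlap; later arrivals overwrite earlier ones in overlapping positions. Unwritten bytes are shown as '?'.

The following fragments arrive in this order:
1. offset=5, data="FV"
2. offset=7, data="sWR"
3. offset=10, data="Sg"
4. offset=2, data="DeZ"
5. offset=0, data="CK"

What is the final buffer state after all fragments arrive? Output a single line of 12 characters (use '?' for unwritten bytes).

Fragment 1: offset=5 data="FV" -> buffer=?????FV?????
Fragment 2: offset=7 data="sWR" -> buffer=?????FVsWR??
Fragment 3: offset=10 data="Sg" -> buffer=?????FVsWRSg
Fragment 4: offset=2 data="DeZ" -> buffer=??DeZFVsWRSg
Fragment 5: offset=0 data="CK" -> buffer=CKDeZFVsWRSg

Answer: CKDeZFVsWRSg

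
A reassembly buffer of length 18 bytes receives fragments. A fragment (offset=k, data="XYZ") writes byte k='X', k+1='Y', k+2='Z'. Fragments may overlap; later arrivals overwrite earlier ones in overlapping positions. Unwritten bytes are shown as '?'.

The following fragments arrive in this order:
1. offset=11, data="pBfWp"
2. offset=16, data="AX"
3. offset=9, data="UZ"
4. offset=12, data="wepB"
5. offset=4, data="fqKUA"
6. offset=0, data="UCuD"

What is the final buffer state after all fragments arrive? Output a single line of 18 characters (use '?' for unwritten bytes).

Answer: UCuDfqKUAUZpwepBAX

Derivation:
Fragment 1: offset=11 data="pBfWp" -> buffer=???????????pBfWp??
Fragment 2: offset=16 data="AX" -> buffer=???????????pBfWpAX
Fragment 3: offset=9 data="UZ" -> buffer=?????????UZpBfWpAX
Fragment 4: offset=12 data="wepB" -> buffer=?????????UZpwepBAX
Fragment 5: offset=4 data="fqKUA" -> buffer=????fqKUAUZpwepBAX
Fragment 6: offset=0 data="UCuD" -> buffer=UCuDfqKUAUZpwepBAX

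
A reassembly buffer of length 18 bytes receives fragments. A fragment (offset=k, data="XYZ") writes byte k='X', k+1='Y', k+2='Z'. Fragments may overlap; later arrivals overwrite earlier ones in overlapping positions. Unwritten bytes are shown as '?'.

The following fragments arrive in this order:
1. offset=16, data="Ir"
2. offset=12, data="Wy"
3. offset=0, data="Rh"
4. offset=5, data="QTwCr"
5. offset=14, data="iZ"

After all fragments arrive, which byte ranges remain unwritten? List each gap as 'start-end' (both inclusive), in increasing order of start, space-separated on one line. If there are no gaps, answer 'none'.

Fragment 1: offset=16 len=2
Fragment 2: offset=12 len=2
Fragment 3: offset=0 len=2
Fragment 4: offset=5 len=5
Fragment 5: offset=14 len=2
Gaps: 2-4 10-11

Answer: 2-4 10-11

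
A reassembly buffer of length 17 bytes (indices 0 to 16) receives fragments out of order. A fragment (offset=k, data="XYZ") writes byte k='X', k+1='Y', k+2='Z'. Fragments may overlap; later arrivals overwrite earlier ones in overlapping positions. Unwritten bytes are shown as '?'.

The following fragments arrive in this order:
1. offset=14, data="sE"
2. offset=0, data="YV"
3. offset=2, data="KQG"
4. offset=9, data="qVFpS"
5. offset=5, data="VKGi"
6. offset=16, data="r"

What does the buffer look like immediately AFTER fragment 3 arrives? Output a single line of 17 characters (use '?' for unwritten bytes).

Fragment 1: offset=14 data="sE" -> buffer=??????????????sE?
Fragment 2: offset=0 data="YV" -> buffer=YV????????????sE?
Fragment 3: offset=2 data="KQG" -> buffer=YVKQG?????????sE?

Answer: YVKQG?????????sE?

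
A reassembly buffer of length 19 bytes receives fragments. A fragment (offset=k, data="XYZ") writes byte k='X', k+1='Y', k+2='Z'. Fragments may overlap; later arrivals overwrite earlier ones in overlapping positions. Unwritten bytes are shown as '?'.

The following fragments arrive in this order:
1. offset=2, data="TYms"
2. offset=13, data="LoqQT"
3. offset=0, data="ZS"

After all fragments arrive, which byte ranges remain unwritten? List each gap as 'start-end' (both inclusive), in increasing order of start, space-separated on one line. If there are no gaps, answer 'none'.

Answer: 6-12 18-18

Derivation:
Fragment 1: offset=2 len=4
Fragment 2: offset=13 len=5
Fragment 3: offset=0 len=2
Gaps: 6-12 18-18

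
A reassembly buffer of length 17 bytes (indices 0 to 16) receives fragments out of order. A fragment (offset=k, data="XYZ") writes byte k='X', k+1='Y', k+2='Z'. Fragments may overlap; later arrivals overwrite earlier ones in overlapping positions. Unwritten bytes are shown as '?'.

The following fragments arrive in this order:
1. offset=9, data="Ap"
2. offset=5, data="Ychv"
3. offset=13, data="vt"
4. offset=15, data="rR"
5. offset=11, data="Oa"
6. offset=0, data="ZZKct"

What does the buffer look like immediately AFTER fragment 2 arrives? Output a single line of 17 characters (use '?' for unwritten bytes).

Answer: ?????YchvAp??????

Derivation:
Fragment 1: offset=9 data="Ap" -> buffer=?????????Ap??????
Fragment 2: offset=5 data="Ychv" -> buffer=?????YchvAp??????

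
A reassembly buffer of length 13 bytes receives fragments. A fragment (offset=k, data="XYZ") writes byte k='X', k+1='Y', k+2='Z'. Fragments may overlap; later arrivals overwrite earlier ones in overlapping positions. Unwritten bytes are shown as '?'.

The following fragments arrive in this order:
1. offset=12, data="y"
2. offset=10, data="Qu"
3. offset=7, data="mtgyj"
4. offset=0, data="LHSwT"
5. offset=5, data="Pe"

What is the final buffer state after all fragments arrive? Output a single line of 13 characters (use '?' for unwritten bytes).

Fragment 1: offset=12 data="y" -> buffer=????????????y
Fragment 2: offset=10 data="Qu" -> buffer=??????????Quy
Fragment 3: offset=7 data="mtgyj" -> buffer=???????mtgyjy
Fragment 4: offset=0 data="LHSwT" -> buffer=LHSwT??mtgyjy
Fragment 5: offset=5 data="Pe" -> buffer=LHSwTPemtgyjy

Answer: LHSwTPemtgyjy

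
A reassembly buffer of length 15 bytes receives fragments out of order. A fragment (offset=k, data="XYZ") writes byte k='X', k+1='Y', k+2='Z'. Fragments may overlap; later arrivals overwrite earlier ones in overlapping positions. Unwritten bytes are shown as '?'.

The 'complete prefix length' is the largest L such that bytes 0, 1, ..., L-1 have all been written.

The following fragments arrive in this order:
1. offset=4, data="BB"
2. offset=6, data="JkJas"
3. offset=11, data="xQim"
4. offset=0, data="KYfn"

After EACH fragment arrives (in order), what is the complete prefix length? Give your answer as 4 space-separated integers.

Answer: 0 0 0 15

Derivation:
Fragment 1: offset=4 data="BB" -> buffer=????BB????????? -> prefix_len=0
Fragment 2: offset=6 data="JkJas" -> buffer=????BBJkJas???? -> prefix_len=0
Fragment 3: offset=11 data="xQim" -> buffer=????BBJkJasxQim -> prefix_len=0
Fragment 4: offset=0 data="KYfn" -> buffer=KYfnBBJkJasxQim -> prefix_len=15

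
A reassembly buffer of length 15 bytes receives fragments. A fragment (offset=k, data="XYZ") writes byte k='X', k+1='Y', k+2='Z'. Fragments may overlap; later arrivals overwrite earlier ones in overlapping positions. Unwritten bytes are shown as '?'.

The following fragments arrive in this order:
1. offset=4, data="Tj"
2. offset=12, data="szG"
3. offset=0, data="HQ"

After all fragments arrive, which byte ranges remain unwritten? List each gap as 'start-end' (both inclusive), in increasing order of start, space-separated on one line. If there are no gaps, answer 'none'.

Answer: 2-3 6-11

Derivation:
Fragment 1: offset=4 len=2
Fragment 2: offset=12 len=3
Fragment 3: offset=0 len=2
Gaps: 2-3 6-11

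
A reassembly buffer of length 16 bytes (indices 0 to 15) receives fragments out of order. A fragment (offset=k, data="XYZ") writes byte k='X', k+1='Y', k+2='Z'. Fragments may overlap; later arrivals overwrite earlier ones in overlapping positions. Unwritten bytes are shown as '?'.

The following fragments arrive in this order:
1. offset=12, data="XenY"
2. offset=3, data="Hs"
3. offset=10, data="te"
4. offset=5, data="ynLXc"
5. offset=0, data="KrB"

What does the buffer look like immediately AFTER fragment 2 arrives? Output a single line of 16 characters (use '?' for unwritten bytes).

Fragment 1: offset=12 data="XenY" -> buffer=????????????XenY
Fragment 2: offset=3 data="Hs" -> buffer=???Hs???????XenY

Answer: ???Hs???????XenY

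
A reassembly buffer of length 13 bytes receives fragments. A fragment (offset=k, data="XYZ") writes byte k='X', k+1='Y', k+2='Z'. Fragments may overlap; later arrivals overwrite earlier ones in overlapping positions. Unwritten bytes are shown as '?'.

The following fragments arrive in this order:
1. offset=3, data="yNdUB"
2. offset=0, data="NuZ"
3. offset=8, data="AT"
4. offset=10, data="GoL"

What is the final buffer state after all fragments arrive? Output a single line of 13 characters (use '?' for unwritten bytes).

Answer: NuZyNdUBATGoL

Derivation:
Fragment 1: offset=3 data="yNdUB" -> buffer=???yNdUB?????
Fragment 2: offset=0 data="NuZ" -> buffer=NuZyNdUB?????
Fragment 3: offset=8 data="AT" -> buffer=NuZyNdUBAT???
Fragment 4: offset=10 data="GoL" -> buffer=NuZyNdUBATGoL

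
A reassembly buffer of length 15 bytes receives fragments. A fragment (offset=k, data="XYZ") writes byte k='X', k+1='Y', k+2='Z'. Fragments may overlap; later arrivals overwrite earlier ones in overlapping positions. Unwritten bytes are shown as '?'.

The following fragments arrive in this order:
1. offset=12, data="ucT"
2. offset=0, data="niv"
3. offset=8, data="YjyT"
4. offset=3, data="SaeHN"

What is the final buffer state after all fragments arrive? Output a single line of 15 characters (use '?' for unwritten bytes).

Fragment 1: offset=12 data="ucT" -> buffer=????????????ucT
Fragment 2: offset=0 data="niv" -> buffer=niv?????????ucT
Fragment 3: offset=8 data="YjyT" -> buffer=niv?????YjyTucT
Fragment 4: offset=3 data="SaeHN" -> buffer=nivSaeHNYjyTucT

Answer: nivSaeHNYjyTucT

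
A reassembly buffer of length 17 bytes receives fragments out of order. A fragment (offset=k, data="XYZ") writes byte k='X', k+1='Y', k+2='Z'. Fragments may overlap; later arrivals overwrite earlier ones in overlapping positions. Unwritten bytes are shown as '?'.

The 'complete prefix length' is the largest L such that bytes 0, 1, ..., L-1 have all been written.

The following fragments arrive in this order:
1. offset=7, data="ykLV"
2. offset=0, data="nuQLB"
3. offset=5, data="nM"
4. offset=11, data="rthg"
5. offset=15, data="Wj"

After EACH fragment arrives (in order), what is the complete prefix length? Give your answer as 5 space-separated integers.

Answer: 0 5 11 15 17

Derivation:
Fragment 1: offset=7 data="ykLV" -> buffer=???????ykLV?????? -> prefix_len=0
Fragment 2: offset=0 data="nuQLB" -> buffer=nuQLB??ykLV?????? -> prefix_len=5
Fragment 3: offset=5 data="nM" -> buffer=nuQLBnMykLV?????? -> prefix_len=11
Fragment 4: offset=11 data="rthg" -> buffer=nuQLBnMykLVrthg?? -> prefix_len=15
Fragment 5: offset=15 data="Wj" -> buffer=nuQLBnMykLVrthgWj -> prefix_len=17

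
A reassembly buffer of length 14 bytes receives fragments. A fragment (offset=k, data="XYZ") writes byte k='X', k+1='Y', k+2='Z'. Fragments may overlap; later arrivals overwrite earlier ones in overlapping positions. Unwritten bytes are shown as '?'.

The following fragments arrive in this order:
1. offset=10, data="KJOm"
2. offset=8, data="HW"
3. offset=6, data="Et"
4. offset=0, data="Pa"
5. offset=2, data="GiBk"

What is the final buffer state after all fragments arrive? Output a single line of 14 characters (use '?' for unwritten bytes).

Answer: PaGiBkEtHWKJOm

Derivation:
Fragment 1: offset=10 data="KJOm" -> buffer=??????????KJOm
Fragment 2: offset=8 data="HW" -> buffer=????????HWKJOm
Fragment 3: offset=6 data="Et" -> buffer=??????EtHWKJOm
Fragment 4: offset=0 data="Pa" -> buffer=Pa????EtHWKJOm
Fragment 5: offset=2 data="GiBk" -> buffer=PaGiBkEtHWKJOm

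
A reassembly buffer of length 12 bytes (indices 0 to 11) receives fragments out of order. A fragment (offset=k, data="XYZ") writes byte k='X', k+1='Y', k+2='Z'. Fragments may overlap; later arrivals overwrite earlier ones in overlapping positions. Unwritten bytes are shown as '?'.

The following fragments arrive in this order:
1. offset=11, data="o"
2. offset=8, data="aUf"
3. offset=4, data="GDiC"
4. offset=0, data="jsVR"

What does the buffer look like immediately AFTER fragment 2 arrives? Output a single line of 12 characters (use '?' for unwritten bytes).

Fragment 1: offset=11 data="o" -> buffer=???????????o
Fragment 2: offset=8 data="aUf" -> buffer=????????aUfo

Answer: ????????aUfo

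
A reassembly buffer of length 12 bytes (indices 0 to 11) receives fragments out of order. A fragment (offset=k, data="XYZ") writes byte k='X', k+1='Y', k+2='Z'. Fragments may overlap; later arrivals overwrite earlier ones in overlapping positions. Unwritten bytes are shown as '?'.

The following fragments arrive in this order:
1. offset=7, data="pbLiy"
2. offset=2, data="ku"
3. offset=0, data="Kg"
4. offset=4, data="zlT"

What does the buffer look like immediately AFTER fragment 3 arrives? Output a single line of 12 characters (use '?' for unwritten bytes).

Answer: Kgku???pbLiy

Derivation:
Fragment 1: offset=7 data="pbLiy" -> buffer=???????pbLiy
Fragment 2: offset=2 data="ku" -> buffer=??ku???pbLiy
Fragment 3: offset=0 data="Kg" -> buffer=Kgku???pbLiy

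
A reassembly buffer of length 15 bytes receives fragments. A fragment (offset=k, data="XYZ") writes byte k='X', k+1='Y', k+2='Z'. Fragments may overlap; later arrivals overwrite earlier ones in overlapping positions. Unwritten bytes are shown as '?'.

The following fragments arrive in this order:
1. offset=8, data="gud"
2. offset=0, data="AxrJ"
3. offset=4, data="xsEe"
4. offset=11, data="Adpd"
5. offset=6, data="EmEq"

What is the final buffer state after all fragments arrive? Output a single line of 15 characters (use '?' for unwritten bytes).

Fragment 1: offset=8 data="gud" -> buffer=????????gud????
Fragment 2: offset=0 data="AxrJ" -> buffer=AxrJ????gud????
Fragment 3: offset=4 data="xsEe" -> buffer=AxrJxsEegud????
Fragment 4: offset=11 data="Adpd" -> buffer=AxrJxsEegudAdpd
Fragment 5: offset=6 data="EmEq" -> buffer=AxrJxsEmEqdAdpd

Answer: AxrJxsEmEqdAdpd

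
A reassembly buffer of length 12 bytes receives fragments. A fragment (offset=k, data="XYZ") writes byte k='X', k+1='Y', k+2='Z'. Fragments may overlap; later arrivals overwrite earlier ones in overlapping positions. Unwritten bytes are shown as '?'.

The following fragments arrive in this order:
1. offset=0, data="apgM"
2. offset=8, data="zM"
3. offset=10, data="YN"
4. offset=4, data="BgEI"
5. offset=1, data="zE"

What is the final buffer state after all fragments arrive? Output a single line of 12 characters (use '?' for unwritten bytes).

Answer: azEMBgEIzMYN

Derivation:
Fragment 1: offset=0 data="apgM" -> buffer=apgM????????
Fragment 2: offset=8 data="zM" -> buffer=apgM????zM??
Fragment 3: offset=10 data="YN" -> buffer=apgM????zMYN
Fragment 4: offset=4 data="BgEI" -> buffer=apgMBgEIzMYN
Fragment 5: offset=1 data="zE" -> buffer=azEMBgEIzMYN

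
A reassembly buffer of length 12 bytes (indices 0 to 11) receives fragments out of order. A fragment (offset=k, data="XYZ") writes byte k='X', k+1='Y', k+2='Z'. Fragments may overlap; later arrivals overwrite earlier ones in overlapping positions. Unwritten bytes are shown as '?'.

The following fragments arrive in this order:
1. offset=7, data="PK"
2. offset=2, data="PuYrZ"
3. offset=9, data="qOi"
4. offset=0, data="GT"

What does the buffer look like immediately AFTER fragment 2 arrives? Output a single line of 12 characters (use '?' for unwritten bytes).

Fragment 1: offset=7 data="PK" -> buffer=???????PK???
Fragment 2: offset=2 data="PuYrZ" -> buffer=??PuYrZPK???

Answer: ??PuYrZPK???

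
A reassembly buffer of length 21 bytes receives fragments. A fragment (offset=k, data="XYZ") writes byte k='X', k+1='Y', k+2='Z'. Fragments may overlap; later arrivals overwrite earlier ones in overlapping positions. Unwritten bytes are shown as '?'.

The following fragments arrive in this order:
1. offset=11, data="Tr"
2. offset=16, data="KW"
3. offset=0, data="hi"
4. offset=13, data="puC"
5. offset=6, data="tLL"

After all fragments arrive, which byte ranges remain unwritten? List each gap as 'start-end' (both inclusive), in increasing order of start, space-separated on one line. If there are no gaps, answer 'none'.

Fragment 1: offset=11 len=2
Fragment 2: offset=16 len=2
Fragment 3: offset=0 len=2
Fragment 4: offset=13 len=3
Fragment 5: offset=6 len=3
Gaps: 2-5 9-10 18-20

Answer: 2-5 9-10 18-20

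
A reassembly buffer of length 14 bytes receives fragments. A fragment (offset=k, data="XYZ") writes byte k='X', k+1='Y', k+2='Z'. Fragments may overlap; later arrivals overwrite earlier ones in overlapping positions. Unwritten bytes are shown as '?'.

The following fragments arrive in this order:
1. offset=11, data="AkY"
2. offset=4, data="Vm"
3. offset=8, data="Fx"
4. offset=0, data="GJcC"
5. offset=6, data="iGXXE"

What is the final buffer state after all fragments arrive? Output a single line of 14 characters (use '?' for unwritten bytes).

Answer: GJcCVmiGXXEAkY

Derivation:
Fragment 1: offset=11 data="AkY" -> buffer=???????????AkY
Fragment 2: offset=4 data="Vm" -> buffer=????Vm?????AkY
Fragment 3: offset=8 data="Fx" -> buffer=????Vm??Fx?AkY
Fragment 4: offset=0 data="GJcC" -> buffer=GJcCVm??Fx?AkY
Fragment 5: offset=6 data="iGXXE" -> buffer=GJcCVmiGXXEAkY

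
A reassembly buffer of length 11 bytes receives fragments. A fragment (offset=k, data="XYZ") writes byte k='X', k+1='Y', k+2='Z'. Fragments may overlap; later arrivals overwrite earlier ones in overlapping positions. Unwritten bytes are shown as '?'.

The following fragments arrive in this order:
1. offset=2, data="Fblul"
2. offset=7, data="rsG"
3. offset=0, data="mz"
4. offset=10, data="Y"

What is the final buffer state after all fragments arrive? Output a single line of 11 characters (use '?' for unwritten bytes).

Fragment 1: offset=2 data="Fblul" -> buffer=??Fblul????
Fragment 2: offset=7 data="rsG" -> buffer=??FblulrsG?
Fragment 3: offset=0 data="mz" -> buffer=mzFblulrsG?
Fragment 4: offset=10 data="Y" -> buffer=mzFblulrsGY

Answer: mzFblulrsGY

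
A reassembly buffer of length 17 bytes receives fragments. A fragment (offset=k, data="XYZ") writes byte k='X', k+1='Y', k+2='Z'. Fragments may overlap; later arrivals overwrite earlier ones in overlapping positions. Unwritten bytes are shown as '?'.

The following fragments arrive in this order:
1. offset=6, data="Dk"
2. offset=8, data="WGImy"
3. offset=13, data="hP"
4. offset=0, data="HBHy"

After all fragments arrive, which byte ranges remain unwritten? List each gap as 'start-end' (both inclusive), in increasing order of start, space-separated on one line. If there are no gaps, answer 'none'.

Answer: 4-5 15-16

Derivation:
Fragment 1: offset=6 len=2
Fragment 2: offset=8 len=5
Fragment 3: offset=13 len=2
Fragment 4: offset=0 len=4
Gaps: 4-5 15-16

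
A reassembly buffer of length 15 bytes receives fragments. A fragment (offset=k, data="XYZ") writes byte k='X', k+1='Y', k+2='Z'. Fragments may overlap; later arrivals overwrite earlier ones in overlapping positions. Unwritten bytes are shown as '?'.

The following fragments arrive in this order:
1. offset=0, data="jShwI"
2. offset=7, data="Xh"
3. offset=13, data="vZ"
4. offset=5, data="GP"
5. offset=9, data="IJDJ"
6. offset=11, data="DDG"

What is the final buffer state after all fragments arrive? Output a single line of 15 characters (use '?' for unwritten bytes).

Fragment 1: offset=0 data="jShwI" -> buffer=jShwI??????????
Fragment 2: offset=7 data="Xh" -> buffer=jShwI??Xh??????
Fragment 3: offset=13 data="vZ" -> buffer=jShwI??Xh????vZ
Fragment 4: offset=5 data="GP" -> buffer=jShwIGPXh????vZ
Fragment 5: offset=9 data="IJDJ" -> buffer=jShwIGPXhIJDJvZ
Fragment 6: offset=11 data="DDG" -> buffer=jShwIGPXhIJDDGZ

Answer: jShwIGPXhIJDDGZ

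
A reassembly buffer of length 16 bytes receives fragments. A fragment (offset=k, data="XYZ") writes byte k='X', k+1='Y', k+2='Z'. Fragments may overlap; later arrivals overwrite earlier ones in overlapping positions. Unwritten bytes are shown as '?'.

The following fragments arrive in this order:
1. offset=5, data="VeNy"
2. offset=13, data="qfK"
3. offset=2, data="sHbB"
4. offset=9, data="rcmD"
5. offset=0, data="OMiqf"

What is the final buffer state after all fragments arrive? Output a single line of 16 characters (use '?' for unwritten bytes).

Fragment 1: offset=5 data="VeNy" -> buffer=?????VeNy???????
Fragment 2: offset=13 data="qfK" -> buffer=?????VeNy????qfK
Fragment 3: offset=2 data="sHbB" -> buffer=??sHbBeNy????qfK
Fragment 4: offset=9 data="rcmD" -> buffer=??sHbBeNyrcmDqfK
Fragment 5: offset=0 data="OMiqf" -> buffer=OMiqfBeNyrcmDqfK

Answer: OMiqfBeNyrcmDqfK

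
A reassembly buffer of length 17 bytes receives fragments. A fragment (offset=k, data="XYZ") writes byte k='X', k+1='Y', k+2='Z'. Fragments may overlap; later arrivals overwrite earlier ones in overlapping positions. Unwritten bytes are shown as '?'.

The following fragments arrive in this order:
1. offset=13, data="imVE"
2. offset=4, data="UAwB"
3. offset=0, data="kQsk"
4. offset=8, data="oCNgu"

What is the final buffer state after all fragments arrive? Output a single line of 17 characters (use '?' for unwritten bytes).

Answer: kQskUAwBoCNguimVE

Derivation:
Fragment 1: offset=13 data="imVE" -> buffer=?????????????imVE
Fragment 2: offset=4 data="UAwB" -> buffer=????UAwB?????imVE
Fragment 3: offset=0 data="kQsk" -> buffer=kQskUAwB?????imVE
Fragment 4: offset=8 data="oCNgu" -> buffer=kQskUAwBoCNguimVE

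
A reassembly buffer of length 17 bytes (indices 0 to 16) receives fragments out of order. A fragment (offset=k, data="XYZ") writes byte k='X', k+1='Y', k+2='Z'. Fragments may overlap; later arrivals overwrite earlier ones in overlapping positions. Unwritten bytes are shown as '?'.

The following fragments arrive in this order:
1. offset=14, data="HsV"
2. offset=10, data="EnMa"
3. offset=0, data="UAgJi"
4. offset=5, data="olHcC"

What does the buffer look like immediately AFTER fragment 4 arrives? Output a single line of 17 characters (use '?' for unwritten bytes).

Fragment 1: offset=14 data="HsV" -> buffer=??????????????HsV
Fragment 2: offset=10 data="EnMa" -> buffer=??????????EnMaHsV
Fragment 3: offset=0 data="UAgJi" -> buffer=UAgJi?????EnMaHsV
Fragment 4: offset=5 data="olHcC" -> buffer=UAgJiolHcCEnMaHsV

Answer: UAgJiolHcCEnMaHsV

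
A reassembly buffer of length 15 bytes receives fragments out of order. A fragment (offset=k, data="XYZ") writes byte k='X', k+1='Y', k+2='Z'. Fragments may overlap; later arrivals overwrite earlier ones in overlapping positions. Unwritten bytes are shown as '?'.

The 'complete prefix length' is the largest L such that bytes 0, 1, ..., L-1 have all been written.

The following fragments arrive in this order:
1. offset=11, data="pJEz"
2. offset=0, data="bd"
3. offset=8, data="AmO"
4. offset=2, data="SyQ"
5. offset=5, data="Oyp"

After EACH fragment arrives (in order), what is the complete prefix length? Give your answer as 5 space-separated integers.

Answer: 0 2 2 5 15

Derivation:
Fragment 1: offset=11 data="pJEz" -> buffer=???????????pJEz -> prefix_len=0
Fragment 2: offset=0 data="bd" -> buffer=bd?????????pJEz -> prefix_len=2
Fragment 3: offset=8 data="AmO" -> buffer=bd??????AmOpJEz -> prefix_len=2
Fragment 4: offset=2 data="SyQ" -> buffer=bdSyQ???AmOpJEz -> prefix_len=5
Fragment 5: offset=5 data="Oyp" -> buffer=bdSyQOypAmOpJEz -> prefix_len=15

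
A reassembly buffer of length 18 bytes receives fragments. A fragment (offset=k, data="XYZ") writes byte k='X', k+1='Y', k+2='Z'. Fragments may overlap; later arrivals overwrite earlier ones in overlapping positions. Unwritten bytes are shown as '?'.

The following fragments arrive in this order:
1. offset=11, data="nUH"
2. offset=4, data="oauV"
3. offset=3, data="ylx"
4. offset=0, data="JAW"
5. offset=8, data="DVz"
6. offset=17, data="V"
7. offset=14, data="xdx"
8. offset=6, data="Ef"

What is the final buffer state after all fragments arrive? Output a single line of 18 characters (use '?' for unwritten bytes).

Answer: JAWylxEfDVznUHxdxV

Derivation:
Fragment 1: offset=11 data="nUH" -> buffer=???????????nUH????
Fragment 2: offset=4 data="oauV" -> buffer=????oauV???nUH????
Fragment 3: offset=3 data="ylx" -> buffer=???ylxuV???nUH????
Fragment 4: offset=0 data="JAW" -> buffer=JAWylxuV???nUH????
Fragment 5: offset=8 data="DVz" -> buffer=JAWylxuVDVznUH????
Fragment 6: offset=17 data="V" -> buffer=JAWylxuVDVznUH???V
Fragment 7: offset=14 data="xdx" -> buffer=JAWylxuVDVznUHxdxV
Fragment 8: offset=6 data="Ef" -> buffer=JAWylxEfDVznUHxdxV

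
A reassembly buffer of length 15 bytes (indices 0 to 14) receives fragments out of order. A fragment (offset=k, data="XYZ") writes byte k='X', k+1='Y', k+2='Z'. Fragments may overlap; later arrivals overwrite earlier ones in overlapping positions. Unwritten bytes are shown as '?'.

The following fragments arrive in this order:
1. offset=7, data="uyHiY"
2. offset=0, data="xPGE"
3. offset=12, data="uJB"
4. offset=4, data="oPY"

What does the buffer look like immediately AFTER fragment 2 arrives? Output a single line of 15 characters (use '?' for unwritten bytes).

Fragment 1: offset=7 data="uyHiY" -> buffer=???????uyHiY???
Fragment 2: offset=0 data="xPGE" -> buffer=xPGE???uyHiY???

Answer: xPGE???uyHiY???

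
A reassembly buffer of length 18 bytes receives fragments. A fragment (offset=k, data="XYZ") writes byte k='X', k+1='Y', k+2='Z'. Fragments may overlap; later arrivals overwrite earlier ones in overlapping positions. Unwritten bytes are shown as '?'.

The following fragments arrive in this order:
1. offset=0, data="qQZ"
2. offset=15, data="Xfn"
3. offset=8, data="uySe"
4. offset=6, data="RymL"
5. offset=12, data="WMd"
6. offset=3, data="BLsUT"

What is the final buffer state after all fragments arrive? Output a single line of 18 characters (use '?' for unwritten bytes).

Fragment 1: offset=0 data="qQZ" -> buffer=qQZ???????????????
Fragment 2: offset=15 data="Xfn" -> buffer=qQZ????????????Xfn
Fragment 3: offset=8 data="uySe" -> buffer=qQZ?????uySe???Xfn
Fragment 4: offset=6 data="RymL" -> buffer=qQZ???RymLSe???Xfn
Fragment 5: offset=12 data="WMd" -> buffer=qQZ???RymLSeWMdXfn
Fragment 6: offset=3 data="BLsUT" -> buffer=qQZBLsUTmLSeWMdXfn

Answer: qQZBLsUTmLSeWMdXfn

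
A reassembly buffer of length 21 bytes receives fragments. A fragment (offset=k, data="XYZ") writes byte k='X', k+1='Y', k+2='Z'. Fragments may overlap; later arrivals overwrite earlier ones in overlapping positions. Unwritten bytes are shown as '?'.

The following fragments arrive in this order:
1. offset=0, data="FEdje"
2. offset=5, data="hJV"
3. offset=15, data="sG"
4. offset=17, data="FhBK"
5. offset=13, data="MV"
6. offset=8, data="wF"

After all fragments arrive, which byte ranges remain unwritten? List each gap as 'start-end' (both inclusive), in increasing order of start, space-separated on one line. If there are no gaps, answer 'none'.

Fragment 1: offset=0 len=5
Fragment 2: offset=5 len=3
Fragment 3: offset=15 len=2
Fragment 4: offset=17 len=4
Fragment 5: offset=13 len=2
Fragment 6: offset=8 len=2
Gaps: 10-12

Answer: 10-12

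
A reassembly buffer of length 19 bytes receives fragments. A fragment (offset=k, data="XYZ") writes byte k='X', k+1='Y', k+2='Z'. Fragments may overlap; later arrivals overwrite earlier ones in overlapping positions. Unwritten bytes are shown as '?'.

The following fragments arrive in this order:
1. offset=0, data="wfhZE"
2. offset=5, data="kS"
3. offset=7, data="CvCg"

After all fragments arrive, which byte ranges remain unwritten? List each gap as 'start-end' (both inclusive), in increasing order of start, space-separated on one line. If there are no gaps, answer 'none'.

Answer: 11-18

Derivation:
Fragment 1: offset=0 len=5
Fragment 2: offset=5 len=2
Fragment 3: offset=7 len=4
Gaps: 11-18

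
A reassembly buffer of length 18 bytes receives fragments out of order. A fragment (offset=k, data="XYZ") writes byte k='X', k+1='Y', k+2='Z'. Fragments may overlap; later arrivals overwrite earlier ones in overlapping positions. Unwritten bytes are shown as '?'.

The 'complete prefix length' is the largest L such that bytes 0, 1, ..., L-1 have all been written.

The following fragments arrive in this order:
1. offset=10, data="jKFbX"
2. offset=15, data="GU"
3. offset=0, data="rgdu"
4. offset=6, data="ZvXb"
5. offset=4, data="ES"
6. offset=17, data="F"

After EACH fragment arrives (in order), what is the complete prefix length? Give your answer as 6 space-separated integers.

Answer: 0 0 4 4 17 18

Derivation:
Fragment 1: offset=10 data="jKFbX" -> buffer=??????????jKFbX??? -> prefix_len=0
Fragment 2: offset=15 data="GU" -> buffer=??????????jKFbXGU? -> prefix_len=0
Fragment 3: offset=0 data="rgdu" -> buffer=rgdu??????jKFbXGU? -> prefix_len=4
Fragment 4: offset=6 data="ZvXb" -> buffer=rgdu??ZvXbjKFbXGU? -> prefix_len=4
Fragment 5: offset=4 data="ES" -> buffer=rgduESZvXbjKFbXGU? -> prefix_len=17
Fragment 6: offset=17 data="F" -> buffer=rgduESZvXbjKFbXGUF -> prefix_len=18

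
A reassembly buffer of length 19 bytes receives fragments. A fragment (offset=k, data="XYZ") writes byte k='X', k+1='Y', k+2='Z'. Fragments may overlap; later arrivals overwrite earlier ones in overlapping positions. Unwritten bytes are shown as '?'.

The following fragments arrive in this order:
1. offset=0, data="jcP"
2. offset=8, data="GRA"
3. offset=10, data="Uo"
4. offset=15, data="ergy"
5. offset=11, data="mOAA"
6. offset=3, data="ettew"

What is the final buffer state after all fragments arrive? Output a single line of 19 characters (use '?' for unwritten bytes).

Answer: jcPettewGRUmOAAergy

Derivation:
Fragment 1: offset=0 data="jcP" -> buffer=jcP????????????????
Fragment 2: offset=8 data="GRA" -> buffer=jcP?????GRA????????
Fragment 3: offset=10 data="Uo" -> buffer=jcP?????GRUo???????
Fragment 4: offset=15 data="ergy" -> buffer=jcP?????GRUo???ergy
Fragment 5: offset=11 data="mOAA" -> buffer=jcP?????GRUmOAAergy
Fragment 6: offset=3 data="ettew" -> buffer=jcPettewGRUmOAAergy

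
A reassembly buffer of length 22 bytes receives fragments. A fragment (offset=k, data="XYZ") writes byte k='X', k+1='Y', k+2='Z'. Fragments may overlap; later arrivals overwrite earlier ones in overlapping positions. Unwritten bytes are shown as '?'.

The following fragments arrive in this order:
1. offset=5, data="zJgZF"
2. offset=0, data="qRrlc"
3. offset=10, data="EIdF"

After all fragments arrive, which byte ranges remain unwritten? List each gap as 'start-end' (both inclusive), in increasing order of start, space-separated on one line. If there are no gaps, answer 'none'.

Fragment 1: offset=5 len=5
Fragment 2: offset=0 len=5
Fragment 3: offset=10 len=4
Gaps: 14-21

Answer: 14-21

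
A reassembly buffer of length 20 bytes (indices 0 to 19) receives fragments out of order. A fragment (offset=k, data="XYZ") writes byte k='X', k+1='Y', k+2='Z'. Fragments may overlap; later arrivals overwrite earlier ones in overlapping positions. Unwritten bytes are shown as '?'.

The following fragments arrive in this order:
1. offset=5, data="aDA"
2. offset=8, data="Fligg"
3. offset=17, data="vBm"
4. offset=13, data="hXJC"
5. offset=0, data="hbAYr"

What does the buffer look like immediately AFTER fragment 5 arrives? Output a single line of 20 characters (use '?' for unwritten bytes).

Answer: hbAYraDAFligghXJCvBm

Derivation:
Fragment 1: offset=5 data="aDA" -> buffer=?????aDA????????????
Fragment 2: offset=8 data="Fligg" -> buffer=?????aDAFligg???????
Fragment 3: offset=17 data="vBm" -> buffer=?????aDAFligg????vBm
Fragment 4: offset=13 data="hXJC" -> buffer=?????aDAFligghXJCvBm
Fragment 5: offset=0 data="hbAYr" -> buffer=hbAYraDAFligghXJCvBm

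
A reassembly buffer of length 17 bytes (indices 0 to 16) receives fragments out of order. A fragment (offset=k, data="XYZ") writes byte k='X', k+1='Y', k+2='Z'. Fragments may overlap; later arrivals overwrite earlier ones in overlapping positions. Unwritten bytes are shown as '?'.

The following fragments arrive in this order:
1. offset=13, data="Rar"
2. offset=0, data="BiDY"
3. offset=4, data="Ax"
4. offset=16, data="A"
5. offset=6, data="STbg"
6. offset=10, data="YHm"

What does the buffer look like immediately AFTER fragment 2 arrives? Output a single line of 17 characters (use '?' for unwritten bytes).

Fragment 1: offset=13 data="Rar" -> buffer=?????????????Rar?
Fragment 2: offset=0 data="BiDY" -> buffer=BiDY?????????Rar?

Answer: BiDY?????????Rar?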